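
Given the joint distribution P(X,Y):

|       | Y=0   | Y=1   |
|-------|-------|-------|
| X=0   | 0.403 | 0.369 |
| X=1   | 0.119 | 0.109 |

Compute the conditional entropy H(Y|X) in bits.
0.9986 bits

H(Y|X) = H(X,Y) - H(X)

H(X,Y) = -Σ_{x,y} P(x,y) log₂ P(x,y). Per-cell terms -P(x,y)·log₂P(x,y):
  X=0: 0.52839, 0.53074
  X=1: 0.36545, 0.34854
Sum of the 4 terms: H(X,Y) = 1.7731 bits

Marginal of X (row sums):
  P(X=0) = 0.403 + 0.369 = 0.772
  P(X=1) = 0.119 + 0.109 = 0.228
H(X) = -[0.772·log₂(0.772) + 0.228·log₂(0.228)]
  = 0.28821 + 0.48630 = 0.7745 bits

H(Y|X) = H(X,Y) - H(X) = 1.7731 - 0.7745 = 0.9986 bits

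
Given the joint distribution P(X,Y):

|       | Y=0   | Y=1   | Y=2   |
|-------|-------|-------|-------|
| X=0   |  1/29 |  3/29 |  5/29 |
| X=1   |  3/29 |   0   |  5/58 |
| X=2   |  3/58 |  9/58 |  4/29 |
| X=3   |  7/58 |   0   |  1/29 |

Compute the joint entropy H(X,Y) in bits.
3.1548 bits

H(X,Y) = -Σ_{x,y} P(x,y) log₂ P(x,y). Per-cell terms -P(x,y)·log₂P(x,y):
  X=0: 0.1675, 0.3386, 0.4373
  X=1: 0.3386, 0.0000, 0.3048
  X=2: 0.2210, 0.4171, 0.3942
  X=3: 0.3682, 0.0000, 0.1675
  (cells with P = 0 contribute 0)
Sum of the 12 terms: H(X,Y) = 3.1548 bits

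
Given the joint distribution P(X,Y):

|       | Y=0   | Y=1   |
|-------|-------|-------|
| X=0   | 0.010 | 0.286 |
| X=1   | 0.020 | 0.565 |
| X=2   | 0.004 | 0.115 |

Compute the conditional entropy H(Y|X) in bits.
0.2141 bits

H(Y|X) = H(X,Y) - H(X)

H(X,Y) = -Σ_{x,y} P(x,y) log₂ P(x,y). Per-cell terms -P(x,y)·log₂P(x,y):
  X=0: 0.0664, 0.5165
  X=1: 0.1129, 0.4654
  X=2: 0.0319, 0.3588
Sum of the 6 terms: H(X,Y) = 1.5519 bits

Marginal of X (row sums):
  P(X=0) = 0.010 + 0.286 = 0.296
  P(X=1) = 0.020 + 0.565 = 0.585
  P(X=2) = 0.004 + 0.115 = 0.119
H(X) = -[0.296·log₂(0.296) + 0.585·log₂(0.585) + 0.119·log₂(0.119)]
  = 0.5199 + 0.4525 + 0.3654 = 1.3378 bits

H(Y|X) = H(X,Y) - H(X) = 1.5519 - 1.3378 = 0.2141 bits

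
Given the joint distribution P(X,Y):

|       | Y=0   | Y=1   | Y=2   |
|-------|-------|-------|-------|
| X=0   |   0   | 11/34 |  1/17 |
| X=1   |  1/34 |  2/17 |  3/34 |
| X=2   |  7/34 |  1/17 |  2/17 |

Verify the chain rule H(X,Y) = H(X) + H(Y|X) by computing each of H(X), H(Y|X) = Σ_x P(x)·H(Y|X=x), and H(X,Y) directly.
H(X) = 1.5518 bits, H(Y|X) = 1.1103 bits, H(X,Y) = 2.6622 bits

Marginal of X (row sums):
  P(X=0) = 0 + 11/34 + 1/17 = 13/34
  P(X=1) = 1/34 + 2/17 + 3/34 = 4/17
  P(X=2) = 7/34 + 1/17 + 2/17 = 13/34
H(X) = -[(13/34)·log₂(13/34) + (4/17)·log₂(4/17) + (13/34)·log₂(13/34)]
  = 0.53033 + 0.49117 + 0.53033 = 1.5518 bits

H(Y|X) = Σ_x P(x)·H(Y|X=x):
  X=0: P(X=0) = 13/34, P(Y|X=0) = (0, 11/13, 2/13) → H(Y|X=0) = 0.61938
  X=1: P(X=1) = 4/17, P(Y|X=1) = (1/8, 1/2, 3/8) → H(Y|X=1) = 1.40564
  X=2: P(X=2) = 13/34, P(Y|X=2) = (7/13, 2/13, 4/13) → H(Y|X=2) = 1.41956
H(Y|X) = (13/34)·0.61938 + (4/17)·1.40564 + (13/34)·1.41956 = 1.1103 bits

H(X,Y) = -Σ_{x,y} P(x,y) log₂ P(x,y). Per-cell terms -P(x,y)·log₂P(x,y):
  X=0: 0.00000, 0.52672, 0.24044
  X=1: 0.14963, 0.36323, 0.30904
  X=2: 0.46943, 0.24044, 0.36323
  (cells with P = 0 contribute 0)
Sum of the 9 terms: H(X,Y) = 2.6622 bits

Chain rule check:
  H(X) + H(Y|X) = 1.5518 + 1.1103 = 2.6621 bits
  H(X,Y) = 2.6622 bits
✓ Chain rule verified (Δ = 0.0001 is 4-dp rounding noise: each of the three values was rounded independently).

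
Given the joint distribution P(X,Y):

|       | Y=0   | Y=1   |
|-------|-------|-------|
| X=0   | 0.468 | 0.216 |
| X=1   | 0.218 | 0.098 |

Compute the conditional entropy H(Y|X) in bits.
0.8977 bits

H(Y|X) = H(X,Y) - H(X)

H(X,Y) = -Σ_{x,y} P(x,y) log₂ P(x,y). Per-cell terms -P(x,y)·log₂P(x,y):
  X=0: 0.51266, 0.47755
  X=1: 0.47908, 0.32841
Sum of the 4 terms: H(X,Y) = 1.7977 bits

Marginal of X (row sums):
  P(X=0) = 0.468 + 0.216 = 0.684
  P(X=1) = 0.218 + 0.098 = 0.316
H(X) = -[0.684·log₂(0.684) + 0.316·log₂(0.316)]
  = 0.37479 + 0.52519 = 0.9000 bits

H(Y|X) = H(X,Y) - H(X) = 1.7977 - 0.9000 = 0.8977 bits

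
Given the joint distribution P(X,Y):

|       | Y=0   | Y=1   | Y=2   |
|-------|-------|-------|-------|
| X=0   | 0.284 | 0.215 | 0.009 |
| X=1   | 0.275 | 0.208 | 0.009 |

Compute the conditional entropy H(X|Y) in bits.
0.9998 bits

H(X|Y) = H(X,Y) - H(Y)

H(X,Y) = -Σ_{x,y} P(x,y) log₂ P(x,y). Per-cell terms -P(x,y)·log₂P(x,y):
  X=0: 0.51575, 0.47678, 0.06116
  X=1: 0.51219, 0.47119, 0.06116
Sum of the 6 terms: H(X,Y) = 2.0982 bits

Marginal of Y (column sums):
  P(Y=0) = 0.284 + 0.275 = 0.559
  P(Y=1) = 0.215 + 0.208 = 0.423
  P(Y=2) = 0.009 + 0.009 = 0.018
H(Y) = -[0.559·log₂(0.559) + 0.423·log₂(0.423) + 0.018·log₂(0.018)]
  = 0.46905 + 0.52506 + 0.10433 = 1.0984 bits

H(X|Y) = H(X,Y) - H(Y) = 2.0982 - 1.0984 = 0.9998 bits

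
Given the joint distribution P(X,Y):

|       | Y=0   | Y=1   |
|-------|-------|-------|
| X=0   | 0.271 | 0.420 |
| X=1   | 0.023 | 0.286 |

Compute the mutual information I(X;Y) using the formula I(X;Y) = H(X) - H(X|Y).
0.0881 bits

I(X;Y) = H(X) - H(X|Y)

Marginal of X (row sums):
  P(X=0) = 0.271 + 0.420 = 0.691
  P(X=1) = 0.023 + 0.286 = 0.309
H(X) = -[0.691·log₂(0.691) + 0.309·log₂(0.309)]
  = 0.3684705 + 0.5235453 = 0.892016 bits

Marginal of Y (column sums):
  P(Y=0) = 0.271 + 0.023 = 0.294
  P(Y=1) = 0.420 + 0.286 = 0.706
H(X|Y) = Σ_y P(y)·H(X|Y=y):
  Y=0: P(Y=0) = 0.294, P(X|Y=0) = (271/294, 23/294) → H(X|Y=0) = 0.3959162
  Y=1: P(Y=1) = 0.706, P(X|Y=1) = (210/353, 143/353) → H(X|Y=1) = 0.9738554
H(X|Y) = 0.294·0.3959162 + 0.706·0.9738554 = 0.803941 bits

I(X;Y) = H(X) - H(X|Y) = 0.892016 - 0.803941 = 0.0881 bits

Cross-check via I(X;Y) = H(X) + H(Y) - H(X,Y): computing H(Y) from the column sums and H(X,Y) from the 4 cells in the same way gives H(Y) = 0.873832 bits and H(X,Y) = 1.677774 bits, so
I(X;Y) = 0.892016 + 0.873832 - 1.677774 = 0.0881 bits ✓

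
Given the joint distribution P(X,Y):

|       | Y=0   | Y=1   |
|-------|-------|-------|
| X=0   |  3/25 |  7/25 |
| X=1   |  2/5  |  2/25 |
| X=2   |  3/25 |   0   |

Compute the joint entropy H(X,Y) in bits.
2.0686 bits

H(X,Y) = -Σ_{x,y} P(x,y) log₂ P(x,y). Per-cell terms -P(x,y)·log₂P(x,y):
  X=0: 0.36707, 0.51422
  X=1: 0.52877, 0.29151
  X=2: 0.36707, 0.00000
  (cells with P = 0 contribute 0)
Sum of the 6 terms: H(X,Y) = 2.0686 bits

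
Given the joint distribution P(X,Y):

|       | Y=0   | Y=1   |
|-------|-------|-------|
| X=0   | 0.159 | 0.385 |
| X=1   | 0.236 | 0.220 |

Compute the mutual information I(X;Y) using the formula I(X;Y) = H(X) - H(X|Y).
0.0382 bits

I(X;Y) = H(X) - H(X|Y)

Marginal of X (row sums):
  P(X=0) = 0.159 + 0.385 = 0.544
  P(X=1) = 0.236 + 0.220 = 0.456
H(X) = -[0.544·log₂(0.544) + 0.456·log₂(0.456)]
  = 0.4778 + 0.5166 = 0.9944 bits

Marginal of Y (column sums):
  P(Y=0) = 0.159 + 0.236 = 0.395
  P(Y=1) = 0.385 + 0.220 = 0.605
H(X|Y) = Σ_y P(y)·H(X|Y=y):
  Y=0: P(Y=0) = 0.395, P(X|Y=0) = (159/395, 236/395) → H(X|Y=0) = 0.9724
  Y=1: P(Y=1) = 0.605, P(X|Y=1) = (7/11, 4/11) → H(X|Y=1) = 0.9457
H(X|Y) = 0.395·0.9724 + 0.605·0.9457 = 0.9562 bits

I(X;Y) = H(X) - H(X|Y) = 0.9944 - 0.9562 = 0.0382 bits

Cross-check via I(X;Y) = H(X) + H(Y) - H(X,Y): computing H(Y) from the column sums and H(X,Y) from the 4 cells in the same way gives H(Y) = 0.9680 bits and H(X,Y) = 1.9242 bits, so
I(X;Y) = 0.9944 + 0.9680 - 1.9242 = 0.0382 bits ✓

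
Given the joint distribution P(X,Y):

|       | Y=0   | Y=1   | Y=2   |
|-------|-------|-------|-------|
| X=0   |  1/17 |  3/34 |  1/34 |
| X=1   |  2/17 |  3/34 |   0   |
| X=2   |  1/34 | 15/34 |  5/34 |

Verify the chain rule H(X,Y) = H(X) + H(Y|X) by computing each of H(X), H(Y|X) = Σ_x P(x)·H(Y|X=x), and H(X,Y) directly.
H(X) = 1.3404 bits, H(Y|X) = 1.1082 bits, H(X,Y) = 2.4486 bits

Marginal of X (row sums):
  P(X=0) = 1/17 + 3/34 + 1/34 = 3/17
  P(X=1) = 2/17 + 3/34 + 0 = 7/34
  P(X=2) = 1/34 + 15/34 + 5/34 = 21/34
H(X) = -[(3/17)·log₂(3/17) + (7/34)·log₂(7/34) + (21/34)·log₂(21/34)]
  = 0.441618 + 0.469434 + 0.429355 = 1.3404 bits

H(Y|X) = Σ_x P(x)·H(Y|X=x):
  X=0: P(X=0) = 3/17, P(Y|X=0) = (1/3, 1/2, 1/6) → H(Y|X=0) = 1.459148
  X=1: P(X=1) = 7/34, P(Y|X=1) = (4/7, 3/7, 0) → H(Y|X=1) = 0.985228
  X=2: P(X=2) = 21/34, P(Y|X=2) = (1/21, 5/7, 5/21) → H(Y|X=2) = 1.048841
H(Y|X) = (3/17)·1.459148 + (7/34)·0.985228 + (21/34)·1.048841 = 1.1082 bits

H(X,Y) = -Σ_{x,y} P(x,y) log₂ P(x,y). Per-cell terms -P(x,y)·log₂P(x,y):
  X=0: 0.240439, 0.309044, 0.149631
  X=1: 0.363231, 0.309044, 0.000000
  X=2: 0.149631, 0.520841, 0.406696
  (cells with P = 0 contribute 0)
Sum of the 9 terms: H(X,Y) = 2.4486 bits

Chain rule check:
  H(X) + H(Y|X) = 1.3404 + 1.1082 = 2.4486 bits
  H(X,Y) = 2.4486 bits
✓ Chain rule verified.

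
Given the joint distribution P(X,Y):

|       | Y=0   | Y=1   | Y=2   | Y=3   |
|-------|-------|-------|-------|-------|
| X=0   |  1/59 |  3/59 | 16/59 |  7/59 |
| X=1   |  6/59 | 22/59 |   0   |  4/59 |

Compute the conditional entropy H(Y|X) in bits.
1.3281 bits

H(Y|X) = H(X,Y) - H(X)

H(X,Y) = -Σ_{x,y} P(x,y) log₂ P(x,y). Per-cell terms -P(x,y)·log₂P(x,y):
  X=0: 0.0997, 0.2185, 0.5105, 0.3649
  X=1: 0.3354, 0.5307, 0.0000, 0.2632
  (cells with P = 0 contribute 0)
Sum of the 8 terms: H(X,Y) = 2.3229 bits

Marginal of X (row sums):
  P(X=0) = 1/59 + 3/59 + 16/59 + 7/59 = 27/59
  P(X=1) = 6/59 + 22/59 + 0 + 4/59 = 32/59
H(X) = -[(27/59)·log₂(27/59) + (32/59)·log₂(32/59)]
  = 0.5161 + 0.4787 = 0.9948 bits

H(Y|X) = H(X,Y) - H(X) = 2.3229 - 0.9948 = 1.3281 bits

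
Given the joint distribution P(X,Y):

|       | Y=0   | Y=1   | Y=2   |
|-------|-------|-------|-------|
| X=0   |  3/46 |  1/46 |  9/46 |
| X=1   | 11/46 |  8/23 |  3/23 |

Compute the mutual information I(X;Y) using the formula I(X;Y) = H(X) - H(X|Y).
0.1949 bits

I(X;Y) = H(X) - H(X|Y)

Marginal of X (row sums):
  P(X=0) = 3/46 + 1/46 + 9/46 = 13/46
  P(X=1) = 11/46 + 8/23 + 3/23 = 33/46
H(X) = -[(13/46)·log₂(13/46) + (33/46)·log₂(33/46)]
  = 0.5152302 + 0.3437508 = 0.8589810 bits

Marginal of Y (column sums):
  P(Y=0) = 3/46 + 11/46 = 7/23
  P(Y=1) = 1/46 + 8/23 = 17/46
  P(Y=2) = 9/46 + 3/23 = 15/46
H(X|Y) = Σ_y P(y)·H(X|Y=y):
  Y=0: P(Y=0) = 7/23, P(X|Y=0) = (3/14, 11/14) → H(X|Y=0) = 0.7495953
  Y=1: P(Y=1) = 17/46, P(X|Y=1) = (1/17, 16/17) → H(X|Y=1) = 0.3227570
  Y=2: P(Y=2) = 15/46, P(X|Y=2) = (3/5, 2/5) → H(X|Y=2) = 0.9709506
H(X|Y) = (7/23)·0.7495953 + (17/46)·0.3227570 + (15/46)·0.9709506 = 0.6640318 bits

I(X;Y) = H(X) - H(X|Y) = 0.8589810 - 0.6640318 = 0.1949 bits

Cross-check via I(X;Y) = H(X) + H(Y) - H(X,Y): computing H(Y) from the column sums and H(X,Y) from the 6 cells in the same way gives H(Y) = 1.5802316 bits and H(X,Y) = 2.2442634 bits, so
I(X;Y) = 0.8589810 + 1.5802316 - 2.2442634 = 0.1949 bits ✓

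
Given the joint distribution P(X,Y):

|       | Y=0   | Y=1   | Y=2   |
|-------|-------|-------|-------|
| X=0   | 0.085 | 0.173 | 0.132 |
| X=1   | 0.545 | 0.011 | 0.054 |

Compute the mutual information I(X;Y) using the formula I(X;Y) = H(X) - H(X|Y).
0.3835 bits

I(X;Y) = H(X) - H(X|Y)

Marginal of X (row sums):
  P(X=0) = 0.085 + 0.173 + 0.132 = 0.390
  P(X=1) = 0.545 + 0.011 + 0.054 = 0.610
H(X) = -[0.390·log₂(0.390) + 0.610·log₂(0.610)]
  = 0.52980 + 0.43500 = 0.9648 bits

Marginal of Y (column sums):
  P(Y=0) = 0.085 + 0.545 = 0.630
  P(Y=1) = 0.173 + 0.011 = 0.184
  P(Y=2) = 0.132 + 0.054 = 0.186
H(X|Y) = Σ_y P(y)·H(X|Y=y):
  Y=0: P(Y=0) = 0.630, P(X|Y=0) = (17/126, 109/126) → H(X|Y=0) = 0.57078
  Y=1: P(Y=1) = 0.184, P(X|Y=1) = (173/184, 11/184) → H(X|Y=1) = 0.32658
  Y=2: P(Y=2) = 0.186, P(X|Y=2) = (22/31, 9/31) → H(X|Y=2) = 0.86914
H(X|Y) = 0.630·0.57078 + 0.184·0.32658 + 0.186·0.86914 = 0.5813 bits

I(X;Y) = H(X) - H(X|Y) = 0.9648 - 0.5813 = 0.3835 bits

Cross-check via I(X;Y) = H(X) + H(Y) - H(X,Y): computing H(Y) from the column sums and H(X,Y) from the 6 cells in the same way gives H(Y) = 1.3207 bits and H(X,Y) = 1.9020 bits, so
I(X;Y) = 0.9648 + 1.3207 - 1.9020 = 0.3835 bits ✓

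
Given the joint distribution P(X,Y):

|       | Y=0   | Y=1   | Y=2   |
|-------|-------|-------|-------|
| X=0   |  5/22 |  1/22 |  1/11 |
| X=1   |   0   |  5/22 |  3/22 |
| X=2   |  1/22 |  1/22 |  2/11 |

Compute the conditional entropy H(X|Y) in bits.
1.1689 bits

H(X|Y) = H(X,Y) - H(Y)

H(X,Y) = -Σ_{x,y} P(x,y) log₂ P(x,y). Per-cell terms -P(x,y)·log₂P(x,y):
  X=0: 0.48580, 0.20270, 0.31449
  X=1: 0.00000, 0.48580, 0.39197
  X=2: 0.20270, 0.20270, 0.44717
  (cells with P = 0 contribute 0)
Sum of the 9 terms: H(X,Y) = 2.7333 bits

Marginal of Y (column sums):
  P(Y=0) = 5/22 + 0 + 1/22 = 3/11
  P(Y=1) = 1/22 + 5/22 + 1/22 = 7/22
  P(Y=2) = 1/11 + 3/22 + 2/11 = 9/22
H(Y) = -[(3/11)·log₂(3/11) + (7/22)·log₂(7/22) + (9/22)·log₂(9/22)]
  = 0.51122 + 0.52566 + 0.52753 = 1.5644 bits

H(X|Y) = H(X,Y) - H(Y) = 2.7333 - 1.5644 = 1.1689 bits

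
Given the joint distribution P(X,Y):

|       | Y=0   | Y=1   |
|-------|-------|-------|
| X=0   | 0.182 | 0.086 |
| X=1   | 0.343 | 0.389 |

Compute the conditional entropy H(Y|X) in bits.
0.9725 bits

H(Y|X) = H(X,Y) - H(X)

H(X,Y) = -Σ_{x,y} P(x,y) log₂ P(x,y). Per-cell terms -P(x,y)·log₂P(x,y):
  X=0: 0.44735, 0.30440
  X=1: 0.52950, 0.52988
Sum of the 4 terms: H(X,Y) = 1.8111 bits

Marginal of X (row sums):
  P(X=0) = 0.182 + 0.086 = 0.268
  P(X=1) = 0.343 + 0.389 = 0.732
H(X) = -[0.268·log₂(0.268) + 0.732·log₂(0.732)]
  = 0.50912 + 0.32946 = 0.8386 bits

H(Y|X) = H(X,Y) - H(X) = 1.8111 - 0.8386 = 0.9725 bits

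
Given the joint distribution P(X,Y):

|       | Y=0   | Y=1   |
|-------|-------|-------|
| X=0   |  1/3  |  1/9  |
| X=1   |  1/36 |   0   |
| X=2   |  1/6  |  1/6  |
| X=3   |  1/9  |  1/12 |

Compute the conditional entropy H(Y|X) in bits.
0.8855 bits

H(Y|X) = H(X,Y) - H(X)

H(X,Y) = -Σ_{x,y} P(x,y) log₂ P(x,y). Per-cell terms -P(x,y)·log₂P(x,y):
  X=0: 0.52832, 0.35221
  X=1: 0.14361, 0.00000
  X=2: 0.43083, 0.43083
  X=3: 0.35221, 0.29875
  (cells with P = 0 contribute 0)
Sum of the 8 terms: H(X,Y) = 2.5368 bits

Marginal of X (row sums):
  P(X=0) = 1/3 + 1/9 = 4/9
  P(X=1) = 1/36 + 0 = 1/36
  P(X=2) = 1/6 + 1/6 = 1/3
  P(X=3) = 1/9 + 1/12 = 7/36
H(X) = -[(4/9)·log₂(4/9) + (1/36)·log₂(1/36) + (1/3)·log₂(1/3) + (7/36)·log₂(7/36)]
  = 0.51997 + 0.14361 + 0.52832 + 0.45939 = 1.6513 bits

H(Y|X) = H(X,Y) - H(X) = 2.5368 - 1.6513 = 0.8855 bits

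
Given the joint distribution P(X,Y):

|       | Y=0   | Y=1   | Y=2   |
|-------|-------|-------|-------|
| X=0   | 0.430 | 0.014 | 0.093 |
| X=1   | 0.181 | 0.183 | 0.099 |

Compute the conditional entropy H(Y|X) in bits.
1.1574 bits

H(Y|X) = H(X,Y) - H(X)

H(X,Y) = -Σ_{x,y} P(x,y) log₂ P(x,y). Per-cell terms -P(x,y)·log₂P(x,y):
  X=0: 0.5235643, 0.0862180, 0.3186762
  X=1: 0.4463348, 0.4483655, 0.3303063
Sum of the 6 terms: H(X,Y) = 2.153465 bits

Marginal of X (row sums):
  P(X=0) = 0.430 + 0.014 + 0.093 = 0.537
  P(X=1) = 0.181 + 0.183 + 0.099 = 0.463
H(X) = -[0.537·log₂(0.537) + 0.463·log₂(0.463)]
  = 0.4816922 + 0.5143541 = 0.996046 bits

H(Y|X) = H(X,Y) - H(X) = 2.153465 - 0.996046 = 1.1574 bits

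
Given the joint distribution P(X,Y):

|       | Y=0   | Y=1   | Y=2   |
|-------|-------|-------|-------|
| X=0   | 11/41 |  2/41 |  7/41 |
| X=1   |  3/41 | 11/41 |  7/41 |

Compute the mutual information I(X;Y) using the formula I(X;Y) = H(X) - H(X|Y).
0.2058 bits

I(X;Y) = H(X) - H(X|Y)

Marginal of X (row sums):
  P(X=0) = 11/41 + 2/41 + 7/41 = 20/41
  P(X=1) = 3/41 + 11/41 + 7/41 = 21/41
H(X) = -[(20/41)·log₂(20/41) + (21/41)·log₂(21/41)]
  = 0.5052 + 0.4944 = 0.9996 bits

Marginal of Y (column sums):
  P(Y=0) = 11/41 + 3/41 = 14/41
  P(Y=1) = 2/41 + 11/41 = 13/41
  P(Y=2) = 7/41 + 7/41 = 14/41
H(X|Y) = Σ_y P(y)·H(X|Y=y):
  Y=0: P(Y=0) = 14/41, P(X|Y=0) = (11/14, 3/14) → H(X|Y=0) = 0.7496
  Y=1: P(Y=1) = 13/41, P(X|Y=1) = (2/13, 11/13) → H(X|Y=1) = 0.6194
  Y=2: P(Y=2) = 14/41, P(X|Y=2) = (1/2, 1/2) → H(X|Y=2) = 1.0000
H(X|Y) = (14/41)·0.7496 + (13/41)·0.6194 + (14/41)·1.0000 = 0.7938 bits

I(X;Y) = H(X) - H(X|Y) = 0.9996 - 0.7938 = 0.2058 bits

Cross-check via I(X;Y) = H(X) + H(Y) - H(X,Y): computing H(Y) from the column sums and H(X,Y) from the 6 cells in the same way gives H(Y) = 1.5841 bits and H(X,Y) = 2.3779 bits, so
I(X;Y) = 0.9996 + 1.5841 - 2.3779 = 0.2058 bits ✓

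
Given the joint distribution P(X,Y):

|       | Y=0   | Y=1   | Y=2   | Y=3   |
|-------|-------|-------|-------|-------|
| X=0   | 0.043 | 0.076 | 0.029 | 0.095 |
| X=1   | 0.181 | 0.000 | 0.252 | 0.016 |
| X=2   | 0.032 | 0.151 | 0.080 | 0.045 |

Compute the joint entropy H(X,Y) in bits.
3.0550 bits

H(X,Y) = -Σ_{x,y} P(x,y) log₂ P(x,y). Per-cell terms -P(x,y)·log₂P(x,y):
  X=0: 0.19520, 0.28256, 0.14813, 0.32261
  X=1: 0.44633, 0.00000, 0.50110, 0.09545
  X=2: 0.15891, 0.41183, 0.29151, 0.20133
  (cells with P = 0 contribute 0)
Sum of the 12 terms: H(X,Y) = 3.0550 bits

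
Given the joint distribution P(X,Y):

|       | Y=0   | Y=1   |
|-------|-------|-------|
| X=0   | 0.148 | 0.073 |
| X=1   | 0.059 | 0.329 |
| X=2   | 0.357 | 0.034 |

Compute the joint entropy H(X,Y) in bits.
2.1485 bits

H(X,Y) = -Σ_{x,y} P(x,y) log₂ P(x,y). Per-cell terms -P(x,y)·log₂P(x,y):
  X=0: 0.4079, 0.2756
  X=1: 0.2409, 0.5277
  X=2: 0.5305, 0.1659
Sum of the 6 terms: H(X,Y) = 2.1485 bits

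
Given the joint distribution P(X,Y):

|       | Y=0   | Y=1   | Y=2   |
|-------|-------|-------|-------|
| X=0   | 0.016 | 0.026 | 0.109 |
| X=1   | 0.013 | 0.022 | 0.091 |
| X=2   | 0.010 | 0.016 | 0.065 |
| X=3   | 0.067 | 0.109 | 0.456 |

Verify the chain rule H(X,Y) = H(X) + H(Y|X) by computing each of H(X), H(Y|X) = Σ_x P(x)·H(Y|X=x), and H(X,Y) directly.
H(X) = 1.5214 bits, H(Y|X) = 1.1213 bits, H(X,Y) = 2.6428 bits

Marginal of X (row sums):
  P(X=0) = 0.016 + 0.026 + 0.109 = 0.151
  P(X=1) = 0.013 + 0.022 + 0.091 = 0.126
  P(X=2) = 0.010 + 0.016 + 0.065 = 0.091
  P(X=3) = 0.067 + 0.109 + 0.456 = 0.632
H(X) = -[0.151·log₂(0.151) + 0.126·log₂(0.126) + 0.091·log₂(0.091) + 0.632·log₂(0.632)]
  = 0.411834 + 0.376552 + 0.314677 + 0.418386 = 1.5214 bits

H(Y|X) = Σ_x P(x)·H(Y|X=x):
  X=0: P(X=0) = 0.151, P(Y|X=0) = (16/151, 26/151, 109/151) → H(Y|X=0) = 1.119573
  X=1: P(X=1) = 0.126, P(Y|X=1) = (13/126, 11/63, 13/18) → H(Y|X=1) = 1.116784
  X=2: P(X=2) = 0.091, P(Y|X=2) = (10/91, 16/91, 5/7) → H(Y|X=2) = 1.137760
  X=3: P(X=3) = 0.632, P(Y|X=3) = (67/632, 109/632, 57/79) → H(Y|X=3) = 1.120303
H(Y|X) = 0.151·1.119573 + 0.126·1.116784 + 0.091·1.137760 + 0.632·1.120303 = 1.1213 bits

H(X,Y) = -Σ_{x,y} P(x,y) log₂ P(x,y). Per-cell terms -P(x,y)·log₂P(x,y):
  X=0: 0.095453, 0.136899, 0.348538
  X=1: 0.081449, 0.121140, 0.314677
  X=2: 0.066439, 0.095453, 0.256322
  X=3: 0.261280, 0.348538, 0.516600
Sum of the 12 terms: H(X,Y) = 2.6428 bits

Chain rule check:
  H(X) + H(Y|X) = 1.5214 + 1.1213 = 2.6427 bits
  H(X,Y) = 2.6428 bits
✓ Chain rule verified (Δ = 0.0001 is 4-dp rounding noise: each of the three values was rounded independently).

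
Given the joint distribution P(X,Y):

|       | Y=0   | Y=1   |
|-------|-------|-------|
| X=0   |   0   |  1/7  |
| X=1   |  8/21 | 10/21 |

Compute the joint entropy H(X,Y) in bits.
1.4412 bits

H(X,Y) = -Σ_{x,y} P(x,y) log₂ P(x,y). Per-cell terms -P(x,y)·log₂P(x,y):
  X=0: 0.0000, 0.4011
  X=1: 0.5304, 0.5097
  (cells with P = 0 contribute 0)
Sum of the 4 terms: H(X,Y) = 1.4412 bits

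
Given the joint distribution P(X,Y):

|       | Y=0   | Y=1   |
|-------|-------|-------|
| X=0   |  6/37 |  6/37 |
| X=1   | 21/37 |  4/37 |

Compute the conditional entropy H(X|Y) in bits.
0.8201 bits

H(X|Y) = H(X,Y) - H(Y)

H(X,Y) = -Σ_{x,y} P(x,y) log₂ P(x,y). Per-cell terms -P(x,y)·log₂P(x,y):
  X=0: 0.42559, 0.42559
  X=1: 0.46378, 0.34697
Sum of the 4 terms: H(X,Y) = 1.66193 bits

Marginal of Y (column sums):
  P(Y=0) = 6/37 + 21/37 = 27/37
  P(Y=1) = 6/37 + 4/37 = 10/37
H(Y) = -[(27/37)·log₂(27/37) + (10/37)·log₂(10/37)]
  = 0.33171 + 0.51014 = 0.84185 bits

H(X|Y) = H(X,Y) - H(Y) = 1.66193 - 0.84185 = 0.8201 bits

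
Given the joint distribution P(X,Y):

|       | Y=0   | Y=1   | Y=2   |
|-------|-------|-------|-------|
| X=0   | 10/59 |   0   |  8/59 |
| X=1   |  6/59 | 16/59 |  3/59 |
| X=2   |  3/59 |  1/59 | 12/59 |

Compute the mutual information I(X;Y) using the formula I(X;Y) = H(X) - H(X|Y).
0.4566 bits

I(X;Y) = H(X) - H(X|Y)

Marginal of X (row sums):
  P(X=0) = 10/59 + 0 + 8/59 = 18/59
  P(X=1) = 6/59 + 16/59 + 3/59 = 25/59
  P(X=2) = 3/59 + 1/59 + 12/59 = 16/59
H(X) = -[(18/59)·log₂(18/59) + (25/59)·log₂(25/59) + (16/59)·log₂(16/59)]
  = 0.52252 + 0.52491 + 0.51055 = 1.5580 bits

Marginal of Y (column sums):
  P(Y=0) = 10/59 + 6/59 + 3/59 = 19/59
  P(Y=1) = 0 + 16/59 + 1/59 = 17/59
  P(Y=2) = 8/59 + 3/59 + 12/59 = 23/59
H(X|Y) = Σ_y P(y)·H(X|Y=y):
  Y=0: P(Y=0) = 19/59, P(X|Y=0) = (10/19, 6/19, 3/19) → H(X|Y=0) = 1.43298
  Y=1: P(Y=1) = 17/59, P(X|Y=1) = (0, 16/17, 1/17) → H(X|Y=1) = 0.32276
  Y=2: P(Y=2) = 23/59, P(X|Y=2) = (8/23, 3/23, 12/23) → H(X|Y=2) = 1.40293
H(X|Y) = (19/59)·1.43298 + (17/59)·0.32276 + (23/59)·1.40293 = 1.1014 bits

I(X;Y) = H(X) - H(X|Y) = 1.5580 - 1.1014 = 0.4566 bits

Cross-check via I(X;Y) = H(X) + H(Y) - H(X,Y): computing H(Y) from the column sums and H(X,Y) from the 9 cells in the same way gives H(Y) = 1.5735 bits and H(X,Y) = 2.6749 bits, so
I(X;Y) = 1.5580 + 1.5735 - 2.6749 = 0.4566 bits ✓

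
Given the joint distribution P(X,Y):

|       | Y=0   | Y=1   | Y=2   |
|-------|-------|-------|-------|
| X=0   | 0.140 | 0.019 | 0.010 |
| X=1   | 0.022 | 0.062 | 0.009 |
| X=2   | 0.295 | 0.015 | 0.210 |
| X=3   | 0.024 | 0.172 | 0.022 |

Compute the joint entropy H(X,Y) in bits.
2.7736 bits

H(X,Y) = -Σ_{x,y} P(x,y) log₂ P(x,y). Per-cell terms -P(x,y)·log₂P(x,y):
  X=0: 0.3971102, 0.1086393, 0.0664386
  X=1: 0.1211398, 0.2487185, 0.0611627
  X=2: 0.5195579, 0.0908834, 0.4728231
  X=3: 0.1291397, 0.4367974, 0.1211398
Sum of the 12 terms: H(X,Y) = 2.7736 bits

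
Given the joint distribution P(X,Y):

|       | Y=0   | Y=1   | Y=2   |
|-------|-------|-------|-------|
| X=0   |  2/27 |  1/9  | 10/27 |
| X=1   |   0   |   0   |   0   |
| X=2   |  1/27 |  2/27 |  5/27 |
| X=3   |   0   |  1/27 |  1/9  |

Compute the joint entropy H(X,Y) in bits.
2.5942 bits

H(X,Y) = -Σ_{x,y} P(x,y) log₂ P(x,y). Per-cell terms -P(x,y)·log₂P(x,y):
  X=0: 0.27814, 0.35221, 0.53073
  X=1: 0.00000, 0.00000, 0.00000
  X=2: 0.17611, 0.27814, 0.45055
  X=3: 0.00000, 0.17611, 0.35221
  (cells with P = 0 contribute 0)
Sum of the 12 terms: H(X,Y) = 2.5942 bits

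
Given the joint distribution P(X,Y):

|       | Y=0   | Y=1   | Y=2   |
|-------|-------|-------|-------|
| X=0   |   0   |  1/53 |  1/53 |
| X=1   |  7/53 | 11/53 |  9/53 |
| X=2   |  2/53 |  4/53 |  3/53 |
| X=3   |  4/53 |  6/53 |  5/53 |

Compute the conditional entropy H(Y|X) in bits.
1.5360 bits

H(Y|X) = H(X,Y) - H(X)

H(X,Y) = -Σ_{x,y} P(x,y) log₂ P(x,y). Per-cell terms -P(x,y)·log₂P(x,y):
  X=0: 0.000000, 0.108074, 0.108074
  X=1: 0.385735, 0.470818, 0.434377
  X=2: 0.178412, 0.281352, 0.234507
  X=3: 0.281352, 0.355807, 0.321320
  (cells with P = 0 contribute 0)
Sum of the 12 terms: H(X,Y) = 3.15983 bits

Marginal of X (row sums):
  P(X=0) = 0 + 1/53 + 1/53 = 2/53
  P(X=1) = 7/53 + 11/53 + 9/53 = 27/53
  P(X=2) = 2/53 + 4/53 + 3/53 = 9/53
  P(X=3) = 4/53 + 6/53 + 5/53 = 15/53
H(X) = -[(2/53)·log₂(2/53) + (27/53)·log₂(27/53) + (9/53)·log₂(9/53) + (15/53)·log₂(15/53)]
  = 0.178412 + 0.495696 + 0.434377 + 0.515386 = 1.62387 bits

H(Y|X) = H(X,Y) - H(X) = 3.15983 - 1.62387 = 1.5360 bits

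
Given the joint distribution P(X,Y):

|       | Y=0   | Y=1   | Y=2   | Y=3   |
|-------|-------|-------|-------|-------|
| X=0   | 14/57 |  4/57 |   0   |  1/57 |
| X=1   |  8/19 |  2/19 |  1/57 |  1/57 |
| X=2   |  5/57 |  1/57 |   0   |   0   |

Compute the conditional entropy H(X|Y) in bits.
1.3144 bits

H(X|Y) = H(X,Y) - H(Y)

H(X,Y) = -Σ_{x,y} P(x,y) log₂ P(x,y). Per-cell terms -P(x,y)·log₂P(x,y):
  X=0: 0.49750, 0.26897, 0.00000, 0.10233
  X=1: 0.52544, 0.34189, 0.10233, 0.10233
  X=2: 0.30798, 0.10233, 0.00000, 0.00000
  (cells with P = 0 contribute 0)
Sum of the 12 terms: H(X,Y) = 2.3511 bits

Marginal of Y (column sums):
  P(Y=0) = 14/57 + 8/19 + 5/57 = 43/57
  P(Y=1) = 4/57 + 2/19 + 1/57 = 11/57
  P(Y=2) = 0 + 1/57 + 0 = 1/57
  P(Y=3) = 1/57 + 1/57 + 0 = 2/57
H(Y) = -[(43/57)·log₂(43/57) + (11/57)·log₂(11/57) + (1/57)·log₂(1/57) + (2/57)·log₂(2/57)]
  = 0.30675 + 0.45804 + 0.10233 + 0.16958 = 1.0367 bits

H(X|Y) = H(X,Y) - H(Y) = 2.3511 - 1.0367 = 1.3144 bits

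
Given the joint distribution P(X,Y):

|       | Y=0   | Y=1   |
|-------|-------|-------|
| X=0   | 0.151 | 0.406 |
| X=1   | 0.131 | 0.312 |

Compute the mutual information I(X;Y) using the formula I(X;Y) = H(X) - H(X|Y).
0.0005 bits

I(X;Y) = H(X) - H(X|Y)

Marginal of X (row sums):
  P(X=0) = 0.151 + 0.406 = 0.557
  P(X=1) = 0.131 + 0.312 = 0.443
H(X) = -[0.557·log₂(0.557) + 0.443·log₂(0.443)]
  = 0.4702477 + 0.5203573 = 0.990605 bits

Marginal of Y (column sums):
  P(Y=0) = 0.151 + 0.131 = 0.282
  P(Y=1) = 0.406 + 0.312 = 0.718
H(X|Y) = Σ_y P(y)·H(X|Y=y):
  Y=0: P(Y=0) = 0.282, P(X|Y=0) = (151/282, 131/282) → H(X|Y=0) = 0.9963686
  Y=1: P(Y=1) = 0.718, P(X|Y=1) = (203/359, 156/359) → H(X|Y=1) = 0.9876007
H(X|Y) = 0.282·0.9963686 + 0.718·0.9876007 = 0.990073 bits

I(X;Y) = H(X) - H(X|Y) = 0.990605 - 0.990073 = 0.0005 bits

Cross-check via I(X;Y) = H(X) + H(Y) - H(X,Y): computing H(Y) from the column sums and H(X,Y) from the 4 cells in the same way gives H(Y) = 0.858162 bits and H(X,Y) = 1.848235 bits, so
I(X;Y) = 0.990605 + 0.858162 - 1.848235 = 0.0005 bits ✓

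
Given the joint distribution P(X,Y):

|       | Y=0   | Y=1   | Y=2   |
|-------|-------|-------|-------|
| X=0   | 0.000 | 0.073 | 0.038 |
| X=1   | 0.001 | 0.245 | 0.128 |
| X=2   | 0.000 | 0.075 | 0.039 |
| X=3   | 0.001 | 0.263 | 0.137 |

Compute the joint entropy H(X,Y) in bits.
2.7141 bits

H(X,Y) = -Σ_{x,y} P(x,y) log₂ P(x,y). Per-cell terms -P(x,y)·log₂P(x,y):
  X=0: 0.0000, 0.2756, 0.1793
  X=1: 0.0100, 0.4971, 0.3796
  X=2: 0.0000, 0.2803, 0.1825
  X=3: 0.0100, 0.5068, 0.3929
  (cells with P = 0 contribute 0)
Sum of the 12 terms: H(X,Y) = 2.7141 bits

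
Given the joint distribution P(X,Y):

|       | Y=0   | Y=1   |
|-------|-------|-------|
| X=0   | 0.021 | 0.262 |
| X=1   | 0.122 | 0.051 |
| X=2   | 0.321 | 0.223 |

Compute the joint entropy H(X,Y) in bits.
2.2216 bits

H(X,Y) = -Σ_{x,y} P(x,y) log₂ P(x,y). Per-cell terms -P(x,y)·log₂P(x,y):
  X=0: 0.1170, 0.5063
  X=1: 0.3703, 0.2190
  X=2: 0.5262, 0.4828
Sum of the 6 terms: H(X,Y) = 2.2216 bits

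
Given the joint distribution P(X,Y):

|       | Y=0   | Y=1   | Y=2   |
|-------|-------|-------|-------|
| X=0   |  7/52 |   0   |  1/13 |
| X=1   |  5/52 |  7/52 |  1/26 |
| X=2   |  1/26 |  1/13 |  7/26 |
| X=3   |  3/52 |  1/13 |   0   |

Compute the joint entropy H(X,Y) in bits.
3.0664 bits

H(X,Y) = -Σ_{x,y} P(x,y) log₂ P(x,y). Per-cell terms -P(x,y)·log₂P(x,y):
  X=0: 0.3895, 0.0000, 0.2846
  X=1: 0.3249, 0.3895, 0.1808
  X=2: 0.1808, 0.2846, 0.5097
  X=3: 0.2374, 0.2846, 0.0000
  (cells with P = 0 contribute 0)
Sum of the 12 terms: H(X,Y) = 3.0664 bits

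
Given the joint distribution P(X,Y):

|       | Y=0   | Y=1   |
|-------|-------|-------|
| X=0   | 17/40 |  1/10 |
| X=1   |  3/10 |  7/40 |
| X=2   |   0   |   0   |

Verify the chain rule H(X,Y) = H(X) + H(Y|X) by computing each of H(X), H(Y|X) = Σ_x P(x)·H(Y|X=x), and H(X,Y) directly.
H(X) = 0.9982 bits, H(Y|X) = 0.8198 bits, H(X,Y) = 1.8180 bits

Marginal of X (row sums):
  P(X=0) = 17/40 + 1/10 = 21/40
  P(X=1) = 3/10 + 7/40 = 19/40
  P(X=2) = 0 + 0 = 0
H(X) = -[(21/40)·log₂(21/40) + (19/40)·log₂(19/40)]   (outcomes with P = 0 contribute 0)
  = 0.4880 + 0.5102 = 0.9982 bits

H(Y|X) = Σ_x P(x)·H(Y|X=x):
  X=0: P(X=0) = 21/40, P(Y|X=0) = (17/21, 4/21) → H(Y|X=0) = 0.7025
  X=1: P(X=1) = 19/40, P(Y|X=1) = (12/19, 7/19) → H(Y|X=1) = 0.9495
  X=2: P(X=2) = 0 → contributes 0
H(Y|X) = (21/40)·0.7025 + (19/40)·0.9495 = 0.8198 bits

H(X,Y) = -Σ_{x,y} P(x,y) log₂ P(x,y). Per-cell terms -P(x,y)·log₂P(x,y):
  X=0: 0.5246, 0.3322
  X=1: 0.5211, 0.4401
  X=2: 0.0000, 0.0000
  (cells with P = 0 contribute 0)
Sum of the 6 terms: H(X,Y) = 1.8180 bits

Chain rule check:
  H(X) + H(Y|X) = 0.9982 + 0.8198 = 1.8180 bits
  H(X,Y) = 1.8180 bits
✓ Chain rule verified.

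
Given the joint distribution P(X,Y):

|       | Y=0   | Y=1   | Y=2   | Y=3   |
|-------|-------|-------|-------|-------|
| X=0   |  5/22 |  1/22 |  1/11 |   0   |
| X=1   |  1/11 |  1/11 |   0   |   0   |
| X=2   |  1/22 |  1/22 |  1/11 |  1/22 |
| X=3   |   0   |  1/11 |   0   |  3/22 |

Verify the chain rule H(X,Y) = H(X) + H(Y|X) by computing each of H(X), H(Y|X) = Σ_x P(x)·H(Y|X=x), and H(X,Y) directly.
H(X) = 1.9495 bits, H(Y|X) = 1.3116 bits, H(X,Y) = 3.2610 bits

Marginal of X (row sums):
  P(X=0) = 5/22 + 1/22 + 1/11 + 0 = 4/11
  P(X=1) = 1/11 + 1/11 + 0 + 0 = 2/11
  P(X=2) = 1/22 + 1/22 + 1/11 + 1/22 = 5/22
  P(X=3) = 0 + 1/11 + 0 + 3/22 = 5/22
H(X) = -[(4/11)·log₂(4/11) + (2/11)·log₂(2/11) + (5/22)·log₂(5/22) + (5/22)·log₂(5/22)]
  = 0.53070 + 0.44717 + 0.48580 + 0.48580 = 1.9495 bits

H(Y|X) = Σ_x P(x)·H(Y|X=x):
  X=0: P(X=0) = 4/11, P(Y|X=0) = (5/8, 1/8, 1/4, 0) → H(Y|X=0) = 1.29879
  X=1: P(X=1) = 2/11, P(Y|X=1) = (1/2, 1/2, 0, 0) → H(Y|X=1) = 1.00000
  X=2: P(X=2) = 5/22, P(Y|X=2) = (1/5, 1/5, 2/5, 1/5) → H(Y|X=2) = 1.92193
  X=3: P(X=3) = 5/22, P(Y|X=3) = (0, 2/5, 0, 3/5) → H(Y|X=3) = 0.97095
H(Y|X) = (4/11)·1.29879 + (2/11)·1.00000 + (5/22)·1.92193 + (5/22)·0.97095 = 1.3116 bits

H(X,Y) = -Σ_{x,y} P(x,y) log₂ P(x,y). Per-cell terms -P(x,y)·log₂P(x,y):
  X=0: 0.48580, 0.20270, 0.31449, 0.00000
  X=1: 0.31449, 0.31449, 0.00000, 0.00000
  X=2: 0.20270, 0.20270, 0.31449, 0.20270
  X=3: 0.00000, 0.31449, 0.00000, 0.39197
  (cells with P = 0 contribute 0)
Sum of the 16 terms: H(X,Y) = 3.2610 bits

Chain rule check:
  H(X) + H(Y|X) = 1.9495 + 1.3116 = 3.2611 bits
  H(X,Y) = 3.2610 bits
✓ Chain rule verified (Δ = 0.0001 is 4-dp rounding noise: each of the three values was rounded independently).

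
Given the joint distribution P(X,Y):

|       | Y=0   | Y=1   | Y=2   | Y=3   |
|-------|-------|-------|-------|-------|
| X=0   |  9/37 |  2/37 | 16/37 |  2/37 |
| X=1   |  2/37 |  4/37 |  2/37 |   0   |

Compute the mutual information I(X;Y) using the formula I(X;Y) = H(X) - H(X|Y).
0.1561 bits

I(X;Y) = H(X) - H(X|Y)

Marginal of X (row sums):
  P(X=0) = 9/37 + 2/37 + 16/37 + 2/37 = 29/37
  P(X=1) = 2/37 + 4/37 + 2/37 + 0 = 8/37
H(X) = -[(29/37)·log₂(29/37) + (8/37)·log₂(8/37)]
  = 0.2755 + 0.4777 = 0.7532 bits

Marginal of Y (column sums):
  P(Y=0) = 9/37 + 2/37 = 11/37
  P(Y=1) = 2/37 + 4/37 = 6/37
  P(Y=2) = 16/37 + 2/37 = 18/37
  P(Y=3) = 2/37 + 0 = 2/37
H(X|Y) = Σ_y P(y)·H(X|Y=y):
  Y=0: P(Y=0) = 11/37, P(X|Y=0) = (9/11, 2/11) → H(X|Y=0) = 0.6840
  Y=1: P(Y=1) = 6/37, P(X|Y=1) = (1/3, 2/3) → H(X|Y=1) = 0.9183
  Y=2: P(Y=2) = 18/37, P(X|Y=2) = (8/9, 1/9) → H(X|Y=2) = 0.5033
  Y=3: P(Y=3) = 2/37, P(X|Y=3) = (1, 0) → H(X|Y=3) = 0.0000
H(X|Y) = (11/37)·0.6840 + (6/37)·0.9183 + (18/37)·0.5033 + (2/37)·0.0000 = 0.5971 bits

I(X;Y) = H(X) - H(X|Y) = 0.7532 - 0.5971 = 0.1561 bits

Cross-check via I(X;Y) = H(X) + H(Y) - H(X,Y): computing H(Y) from the column sums and H(X,Y) from the 8 cells in the same way gives H(Y) = 1.6791 bits and H(X,Y) = 2.2762 bits, so
I(X;Y) = 0.7532 + 1.6791 - 2.2762 = 0.1561 bits ✓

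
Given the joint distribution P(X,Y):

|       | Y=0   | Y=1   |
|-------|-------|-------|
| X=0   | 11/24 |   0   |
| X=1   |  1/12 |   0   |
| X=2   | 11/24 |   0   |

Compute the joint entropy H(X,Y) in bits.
1.3305 bits

H(X,Y) = -Σ_{x,y} P(x,y) log₂ P(x,y). Per-cell terms -P(x,y)·log₂P(x,y):
  X=0: 0.5159, 0.0000
  X=1: 0.2987, 0.0000
  X=2: 0.5159, 0.0000
  (cells with P = 0 contribute 0)
Sum of the 6 terms: H(X,Y) = 1.3305 bits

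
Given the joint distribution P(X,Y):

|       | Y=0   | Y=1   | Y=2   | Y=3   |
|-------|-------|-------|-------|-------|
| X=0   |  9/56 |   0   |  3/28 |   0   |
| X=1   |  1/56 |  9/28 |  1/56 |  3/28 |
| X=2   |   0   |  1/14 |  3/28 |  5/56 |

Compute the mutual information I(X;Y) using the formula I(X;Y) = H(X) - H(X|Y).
0.6792 bits

I(X;Y) = H(X) - H(X|Y)

Marginal of X (row sums):
  P(X=0) = 9/56 + 0 + 3/28 + 0 = 15/56
  P(X=1) = 1/56 + 9/28 + 1/56 + 3/28 = 13/28
  P(X=2) = 0 + 1/14 + 3/28 + 5/56 = 15/56
H(X) = -[(15/56)·log₂(15/56) + (13/28)·log₂(13/28) + (15/56)·log₂(15/56)]
  = 0.50905 + 0.51392 + 0.50905 = 1.5320 bits

Marginal of Y (column sums):
  P(Y=0) = 9/56 + 1/56 + 0 = 5/28
  P(Y=1) = 0 + 9/28 + 1/14 = 11/28
  P(Y=2) = 3/28 + 1/56 + 3/28 = 13/56
  P(Y=3) = 0 + 3/28 + 5/56 = 11/56
H(X|Y) = Σ_y P(y)·H(X|Y=y):
  Y=0: P(Y=0) = 5/28, P(X|Y=0) = (9/10, 1/10, 0) → H(X|Y=0) = 0.46900
  Y=1: P(Y=1) = 11/28, P(X|Y=1) = (0, 9/11, 2/11) → H(X|Y=1) = 0.68404
  Y=2: P(Y=2) = 13/56, P(X|Y=2) = (6/13, 1/13, 6/13) → H(X|Y=2) = 1.31432
  Y=3: P(Y=3) = 11/56, P(X|Y=3) = (0, 6/11, 5/11) → H(X|Y=3) = 0.99403
H(X|Y) = (5/28)·0.46900 + (11/28)·0.68404 + (13/56)·1.31432 + (11/56)·0.99403 = 0.8528 bits

I(X;Y) = H(X) - H(X|Y) = 1.5320 - 0.8528 = 0.6792 bits

Cross-check via I(X;Y) = H(X) + H(Y) - H(X,Y): computing H(Y) from the column sums and H(X,Y) from the 12 cells in the same way gives H(Y) = 1.9237 bits and H(X,Y) = 2.7765 bits, so
I(X;Y) = 1.5320 + 1.9237 - 2.7765 = 0.6792 bits ✓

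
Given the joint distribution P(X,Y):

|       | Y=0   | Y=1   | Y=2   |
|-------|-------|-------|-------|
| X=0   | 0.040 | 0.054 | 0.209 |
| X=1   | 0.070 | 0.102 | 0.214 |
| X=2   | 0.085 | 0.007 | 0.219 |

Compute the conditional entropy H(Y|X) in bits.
1.2218 bits

H(Y|X) = H(X,Y) - H(X)

H(X,Y) = -Σ_{x,y} P(x,y) log₂ P(x,y). Per-cell terms -P(x,y)·log₂P(x,y):
  X=0: 0.1858, 0.2274, 0.4720
  X=1: 0.2686, 0.3359, 0.4760
  X=2: 0.3023, 0.0501, 0.4798
Sum of the 9 terms: H(X,Y) = 2.7979 bits

Marginal of X (row sums):
  P(X=0) = 0.040 + 0.054 + 0.209 = 0.303
  P(X=1) = 0.070 + 0.102 + 0.214 = 0.386
  P(X=2) = 0.085 + 0.007 + 0.219 = 0.311
H(X) = -[0.303·log₂(0.303) + 0.386·log₂(0.386) + 0.311·log₂(0.311)]
  = 0.5220 + 0.5301 + 0.5240 = 1.5761 bits

H(Y|X) = H(X,Y) - H(X) = 2.7979 - 1.5761 = 1.2218 bits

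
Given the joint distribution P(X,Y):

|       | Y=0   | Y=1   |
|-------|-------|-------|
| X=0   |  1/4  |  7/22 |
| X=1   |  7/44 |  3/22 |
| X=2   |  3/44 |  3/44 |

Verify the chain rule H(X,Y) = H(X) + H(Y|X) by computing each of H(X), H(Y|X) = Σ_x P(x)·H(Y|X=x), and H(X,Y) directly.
H(X) = 1.3751 bits, H(Y|X) = 0.9928 bits, H(X,Y) = 2.3679 bits

Marginal of X (row sums):
  P(X=0) = 1/4 + 7/22 = 25/44
  P(X=1) = 7/44 + 3/22 = 13/44
  P(X=2) = 3/44 + 3/44 = 3/22
H(X) = -[(25/44)·log₂(25/44) + (13/44)·log₂(13/44) + (3/22)·log₂(3/22)]
  = 0.46340 + 0.51970 + 0.39197 = 1.3751 bits

H(Y|X) = Σ_x P(x)·H(Y|X=x):
  X=0: P(X=0) = 25/44, P(Y|X=0) = (11/25, 14/25) → H(Y|X=0) = 0.98959
  X=1: P(X=1) = 13/44, P(Y|X=1) = (7/13, 6/13) → H(Y|X=1) = 0.99573
  X=2: P(X=2) = 3/22, P(Y|X=2) = (1/2, 1/2) → H(Y|X=2) = 1.00000
H(Y|X) = (25/44)·0.98959 + (13/44)·0.99573 + (3/22)·1.00000 = 0.9928 bits

H(X,Y) = -Σ_{x,y} P(x,y) log₂ P(x,y). Per-cell terms -P(x,y)·log₂P(x,y):
  X=0: 0.50000, 0.52566
  X=1: 0.42192, 0.39197
  X=2: 0.26417, 0.26417
Sum of the 6 terms: H(X,Y) = 2.3679 bits

Chain rule check:
  H(X) + H(Y|X) = 1.3751 + 0.9928 = 2.3679 bits
  H(X,Y) = 2.3679 bits
✓ Chain rule verified.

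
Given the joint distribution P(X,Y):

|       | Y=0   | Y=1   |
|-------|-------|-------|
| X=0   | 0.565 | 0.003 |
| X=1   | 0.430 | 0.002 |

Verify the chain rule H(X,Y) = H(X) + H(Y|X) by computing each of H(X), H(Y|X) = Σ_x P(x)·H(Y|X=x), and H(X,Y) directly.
H(X) = 0.9866 bits, H(Y|X) = 0.0454 bits, H(X,Y) = 1.0320 bits

Marginal of X (row sums):
  P(X=0) = 0.565 + 0.003 = 0.568
  P(X=1) = 0.430 + 0.002 = 0.432
H(X) = -[0.568·log₂(0.568) + 0.432·log₂(0.432)]
  = 0.4635 + 0.5231 = 0.9866 bits

H(Y|X) = Σ_x P(x)·H(Y|X=x):
  X=0: P(X=0) = 0.568, P(Y|X=0) = (565/568, 3/568) → H(Y|X=0) = 0.0476
  X=1: P(X=1) = 0.432, P(Y|X=1) = (215/216, 1/216) → H(Y|X=1) = 0.0426
H(Y|X) = 0.568·0.0476 + 0.432·0.0426 = 0.0454 bits

H(X,Y) = -Σ_{x,y} P(x,y) log₂ P(x,y). Per-cell terms -P(x,y)·log₂P(x,y):
  X=0: 0.4654, 0.0251
  X=1: 0.5236, 0.0179
Sum of the 4 terms: H(X,Y) = 1.0320 bits

Chain rule check:
  H(X) + H(Y|X) = 0.9866 + 0.0454 = 1.0320 bits
  H(X,Y) = 1.0320 bits
✓ Chain rule verified.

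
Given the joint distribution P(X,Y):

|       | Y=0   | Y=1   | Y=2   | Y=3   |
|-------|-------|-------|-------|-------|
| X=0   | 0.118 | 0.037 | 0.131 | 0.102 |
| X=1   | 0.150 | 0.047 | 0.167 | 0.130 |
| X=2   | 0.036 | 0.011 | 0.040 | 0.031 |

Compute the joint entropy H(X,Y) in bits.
3.2769 bits

H(X,Y) = -Σ_{x,y} P(x,y) log₂ P(x,y). Per-cell terms -P(x,y)·log₂P(x,y):
  X=0: 0.3638, 0.1760, 0.3841, 0.3359
  X=1: 0.4105, 0.2073, 0.4312, 0.3826
  X=2: 0.1727, 0.0716, 0.1858, 0.1554
Sum of the 12 terms: H(X,Y) = 3.2769 bits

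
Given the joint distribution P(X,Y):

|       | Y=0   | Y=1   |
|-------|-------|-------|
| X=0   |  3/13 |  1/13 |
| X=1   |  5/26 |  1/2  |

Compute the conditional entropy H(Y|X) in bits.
0.8398 bits

H(Y|X) = H(X,Y) - H(X)

H(X,Y) = -Σ_{x,y} P(x,y) log₂ P(x,y). Per-cell terms -P(x,y)·log₂P(x,y):
  X=0: 0.48818705, 0.28464921
  X=1: 0.45740608, 0.50000000
Sum of the 4 terms: H(X,Y) = 1.7302423 bits

Marginal of X (row sums):
  P(X=0) = 3/13 + 1/13 = 4/13
  P(X=1) = 5/26 + 1/2 = 9/13
H(X) = -[(4/13)·log₂(4/13) + (9/13)·log₂(9/13)]
  = 0.52321222 + 0.36727942 = 0.8904916 bits

H(Y|X) = H(X,Y) - H(X) = 1.7302423 - 0.8904916 = 0.8398 bits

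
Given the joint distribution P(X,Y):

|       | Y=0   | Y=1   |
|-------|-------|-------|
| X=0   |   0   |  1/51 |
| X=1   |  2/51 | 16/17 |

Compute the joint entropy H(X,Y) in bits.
0.3768 bits

H(X,Y) = -Σ_{x,y} P(x,y) log₂ P(x,y). Per-cell terms -P(x,y)·log₂P(x,y):
  X=0: 0.00000, 0.11122
  X=1: 0.18323, 0.08232
  (cells with P = 0 contribute 0)
Sum of the 4 terms: H(X,Y) = 0.3768 bits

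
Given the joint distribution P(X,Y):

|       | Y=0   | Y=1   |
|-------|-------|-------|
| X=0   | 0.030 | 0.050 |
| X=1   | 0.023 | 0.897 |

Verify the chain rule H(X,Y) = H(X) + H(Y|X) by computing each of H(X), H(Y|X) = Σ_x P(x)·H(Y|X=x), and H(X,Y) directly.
H(X) = 0.4022 bits, H(Y|X) = 0.2315 bits, H(X,Y) = 0.6337 bits

Marginal of X (row sums):
  P(X=0) = 0.030 + 0.050 = 0.080
  P(X=1) = 0.023 + 0.897 = 0.920
H(X) = -[0.080·log₂(0.080) + 0.920·log₂(0.920)]
  = 0.29151 + 0.11067 = 0.4022 bits

H(Y|X) = Σ_x P(x)·H(Y|X=x):
  X=0: P(X=0) = 0.080, P(Y|X=0) = (3/8, 5/8) → H(Y|X=0) = 0.95443
  X=1: P(X=1) = 0.920, P(Y|X=1) = (1/40, 39/40) → H(Y|X=1) = 0.16866
H(Y|X) = 0.080·0.95443 + 0.920·0.16866 = 0.2315 bits

H(X,Y) = -Σ_{x,y} P(x,y) log₂ P(x,y). Per-cell terms -P(x,y)·log₂P(x,y):
  X=0: 0.15177, 0.21610
  X=1: 0.12517, 0.14067
Sum of the 4 terms: H(X,Y) = 0.6337 bits

Chain rule check:
  H(X) + H(Y|X) = 0.4022 + 0.2315 = 0.6337 bits
  H(X,Y) = 0.6337 bits
✓ Chain rule verified.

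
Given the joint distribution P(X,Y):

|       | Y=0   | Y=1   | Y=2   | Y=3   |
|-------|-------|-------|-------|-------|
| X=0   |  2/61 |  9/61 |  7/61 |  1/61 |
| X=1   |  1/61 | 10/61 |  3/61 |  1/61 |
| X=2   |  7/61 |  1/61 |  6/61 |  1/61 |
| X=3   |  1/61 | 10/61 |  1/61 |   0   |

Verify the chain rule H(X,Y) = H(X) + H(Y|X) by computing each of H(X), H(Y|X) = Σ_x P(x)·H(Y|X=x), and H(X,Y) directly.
H(X) = 1.9810 bits, H(Y|X) = 1.3836 bits, H(X,Y) = 3.3646 bits

Marginal of X (row sums):
  P(X=0) = 2/61 + 9/61 + 7/61 + 1/61 = 19/61
  P(X=1) = 1/61 + 10/61 + 3/61 + 1/61 = 15/61
  P(X=2) = 7/61 + 1/61 + 6/61 + 1/61 = 15/61
  P(X=3) = 1/61 + 10/61 + 1/61 + 0 = 12/61
H(X) = -[(19/61)·log₂(19/61) + (15/61)·log₂(15/61) + (15/61)·log₂(15/61) + (12/61)·log₂(12/61)]
  = 0.524154 + 0.497667 + 0.497667 + 0.461464 = 1.9810 bits

H(Y|X) = Σ_x P(x)·H(Y|X=x):
  X=0: P(X=0) = 19/61, P(Y|X=0) = (2/19, 9/19, 7/19, 1/19) → H(Y|X=0) = 1.606832
  X=1: P(X=1) = 15/61, P(Y|X=1) = (1/15, 2/3, 1/5, 1/15) → H(Y|X=1) = 1.375279
  X=2: P(X=2) = 15/61, P(Y|X=2) = (7/15, 1/15, 2/5, 1/15) → H(Y|X=2) = 1.562807
  X=3: P(X=3) = 12/61, P(Y|X=3) = (1/12, 5/6, 1/12, 0) → H(Y|X=3) = 0.816689
H(Y|X) = (19/61)·1.606832 + (15/61)·1.375279 + (15/61)·1.562807 + (12/61)·0.816689 = 1.3836 bits

H(X,Y) = -Σ_{x,y} P(x,y) log₂ P(x,y). Per-cell terms -P(x,y)·log₂P(x,y):
  X=0: 0.161664, 0.407333, 0.358421, 0.097225
  X=1: 0.097225, 0.427674, 0.213727, 0.097225
  X=2: 0.358421, 0.097225, 0.329093, 0.097225
  X=3: 0.097225, 0.427674, 0.097225, 0.000000
  (cells with P = 0 contribute 0)
Sum of the 16 terms: H(X,Y) = 3.3646 bits

Chain rule check:
  H(X) + H(Y|X) = 1.9810 + 1.3836 = 3.3646 bits
  H(X,Y) = 3.3646 bits
✓ Chain rule verified.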